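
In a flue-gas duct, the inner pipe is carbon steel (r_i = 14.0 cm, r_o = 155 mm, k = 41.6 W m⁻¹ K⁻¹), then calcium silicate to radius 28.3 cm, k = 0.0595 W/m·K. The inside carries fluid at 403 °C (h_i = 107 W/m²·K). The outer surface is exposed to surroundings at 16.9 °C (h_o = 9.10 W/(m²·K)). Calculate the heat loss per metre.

Resistance network (inner→outer):
  R'_conv,in = 1/(2πr h) = 1/(2π·0.140·107) = 0.01062 m·K/W
  R'_carbon steel = ln(0.155/0.140)/(2πk) = 0.1018/(2π·41.6) = 3.894×10^-4 m·K/W
  R'_calcium silicate = ln(0.283/0.155)/(2πk) = 0.6020/(2π·0.0595) = 1.610 m·K/W
  R'_conv,out = 1/(2πr h) = 1/(2π·0.283·9.10) = 0.06180 m·K/W
ΣR = 0.01062 + 3.894×10^-4 + 1.610 + 0.06180 = 1.683 m·K/W
Q' = ΔT/ΣR = (403 °C − 16.9 °C)/1.683 = 229 W/m

Q' = 229 W/m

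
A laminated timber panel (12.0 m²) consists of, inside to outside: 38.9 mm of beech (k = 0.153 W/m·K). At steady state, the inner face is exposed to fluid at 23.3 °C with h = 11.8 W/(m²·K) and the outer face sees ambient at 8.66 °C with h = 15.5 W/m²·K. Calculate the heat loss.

Q = 435 W

Treat each layer as a resistance in series:
  R_conv,in = 1/(hA) = 1/(11.8·12.0) = 0.007062 K/W
  R_beech = L/(kA) = 0.0389/(0.153·12.0) = 0.02119 K/W
  R_conv,out = 1/(hA) = 1/(15.5·12.0) = 0.005376 K/W
ΣR = 0.007062 + 0.02119 + 0.005376 = 0.03363 K/W
Q = ΔT/ΣR = (23.3 °C − 8.66 °C)/0.03363 = 435 W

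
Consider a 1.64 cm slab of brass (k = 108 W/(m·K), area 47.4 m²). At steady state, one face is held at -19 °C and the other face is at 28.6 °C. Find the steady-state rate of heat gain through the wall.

Q = kA·ΔT/L = 108 × 47.4 × |-19 °C − 28.6 °C| / 0.0164 = 1.49×10^7 W

Q = 14900 kW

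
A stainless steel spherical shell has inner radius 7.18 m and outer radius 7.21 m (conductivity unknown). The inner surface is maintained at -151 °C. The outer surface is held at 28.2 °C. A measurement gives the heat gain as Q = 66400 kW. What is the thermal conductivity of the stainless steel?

k = 17.1 W/m·K

ΣR = ΔT/Q = |-151 − 28.2|/6.64×10^7 = 2.699×10^-6 K/W
(1/r₁−1/r₂)/(4πk) = 2.699×10^-6 ⇒ k = 5.795×10^-4/(4π·2.699×10^-6) = 17.1 W/m·K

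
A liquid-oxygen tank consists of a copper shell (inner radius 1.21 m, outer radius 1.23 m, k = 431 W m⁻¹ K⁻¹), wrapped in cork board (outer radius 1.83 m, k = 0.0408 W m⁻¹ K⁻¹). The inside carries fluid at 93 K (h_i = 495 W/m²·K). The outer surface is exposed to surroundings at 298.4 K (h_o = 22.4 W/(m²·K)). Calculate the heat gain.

Q = 394 W

Resistance network (inner→outer):
  R_conv,in = 1/(4πr²h) = 1/(4π·1.21²·495) = 1.098×10^-4 K/W
  R_copper = (1/1.21 − 1/1.23)/(4πk) = 0.01344/(4π·431) = 2.481×10^-6 K/W
  R_cork board = (1/1.23 − 1/1.83)/(4πk) = 0.2666/(4π·0.0408) = 0.5199 K/W
  R_conv,out = 1/(4πr²h) = 1/(4π·1.83²·22.4) = 0.001061 K/W
ΣR = 1.098×10^-4 + 2.481×10^-6 + 0.5199 + 0.001061 = 0.5211 K/W
Q = ΔT/ΣR = (93 K − 298.4 K)/0.5211 = -394 W
(Negative Q ⇒ heat flows inward; heat gain = 394 W.)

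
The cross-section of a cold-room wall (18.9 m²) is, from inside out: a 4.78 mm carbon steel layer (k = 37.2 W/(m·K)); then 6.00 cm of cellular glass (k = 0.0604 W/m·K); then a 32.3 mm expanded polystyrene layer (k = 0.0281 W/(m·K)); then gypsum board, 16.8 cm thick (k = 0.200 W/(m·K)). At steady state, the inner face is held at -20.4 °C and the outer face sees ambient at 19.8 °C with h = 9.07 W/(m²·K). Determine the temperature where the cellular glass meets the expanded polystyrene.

T = -7.49 °C

Resistance network (inner→outer):
  R_carbon steel = L/(kA) = 0.00478/(37.2·18.9) = 6.799×10^-6 K/W
  R_cellular glass = L/(kA) = 0.0600/(0.0604·18.9) = 0.05256 K/W
  R_expanded polystyrene = L/(kA) = 0.0323/(0.0281·18.9) = 0.06082 K/W
  R_gypsum board = L/(kA) = 0.168/(0.200·18.9) = 0.04444 K/W
  R_conv,out = 1/(hA) = 1/(9.07·18.9) = 0.005834 K/W
ΣR = 6.799×10^-6 + 0.05256 + 0.06082 + 0.04444 + 0.005834 = 0.1637 K/W
Q = ΔT/ΣR = (-20.4 °C − 19.8 °C)/0.1637 = -245.6 W
From the inner boundary to the cellular glass/expanded polystyrene interface, ΣR_partial = 0.05257 K/W.
T_interface = T_in − Q·ΣR_partial = -20.4 °C − (-245.6)(0.05257) = -7.49 °C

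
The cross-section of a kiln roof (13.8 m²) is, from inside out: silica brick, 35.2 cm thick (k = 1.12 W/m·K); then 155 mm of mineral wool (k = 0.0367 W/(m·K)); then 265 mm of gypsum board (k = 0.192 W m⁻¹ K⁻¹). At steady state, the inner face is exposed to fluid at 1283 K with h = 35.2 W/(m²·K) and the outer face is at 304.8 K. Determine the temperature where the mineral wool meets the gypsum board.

Resistance network (inner→outer):
  R_conv,in = 1/(hA) = 1/(35.2·13.8) = 0.002059 K/W
  R_silica brick = L/(kA) = 0.352/(1.12·13.8) = 0.02277 K/W
  R_mineral wool = L/(kA) = 0.155/(0.0367·13.8) = 0.3060 K/W
  R_gypsum board = L/(kA) = 0.265/(0.192·13.8) = 0.1000 K/W
ΣR = 0.002059 + 0.02277 + 0.3060 + 0.1000 = 0.4308 K/W
Q = ΔT/ΣR = (1283 K − 304.8 K)/0.4308 = 2271 W
From the inner boundary to the mineral wool/gypsum board interface, ΣR_partial = 0.3308 K/W.
T_interface = T_in − Q·ΣR_partial = 1283 K − (2271)(0.3308) = 532 K

T = 532 K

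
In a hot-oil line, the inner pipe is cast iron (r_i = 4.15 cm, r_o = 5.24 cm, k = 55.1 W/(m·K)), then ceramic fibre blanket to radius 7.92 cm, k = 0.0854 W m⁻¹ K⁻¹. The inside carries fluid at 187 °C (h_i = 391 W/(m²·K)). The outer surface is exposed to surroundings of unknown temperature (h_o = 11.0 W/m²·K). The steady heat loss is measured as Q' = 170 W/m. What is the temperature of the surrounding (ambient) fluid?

Sum the resistances:
  R'_conv,in = 1/(2πr h) = 1/(2π·0.0415·391) = 0.009808 m·K/W
  R'_cast iron = ln(0.0524/0.0415)/(2πk) = 0.2332/(2π·55.1) = 6.736×10^-4 m·K/W
  R'_ceramic fibre blanket = ln(0.0792/0.0524)/(2πk) = 0.4131/(2π·0.0854) = 0.7698 m·K/W
  R'_conv,out = 1/(2πr h) = 1/(2π·0.0792·11.0) = 0.1827 m·K/W
ΣR = 0.9630 m·K/W
ΔT = Q'·ΣR = 170 × 0.9630 = 163.7 K
Heat flows outward, so T_out = T_in − ΔT = 187 − 163.7 = 23.3 °C

T_out = 23.3 °C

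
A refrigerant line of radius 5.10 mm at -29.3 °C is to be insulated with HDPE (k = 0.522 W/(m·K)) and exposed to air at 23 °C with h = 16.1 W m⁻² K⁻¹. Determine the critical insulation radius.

For a cylinder, r_cr = k_ins/h = 0.522/16.1 = 0.0324 m = 3.24 cm

r_cr = 3.24 cm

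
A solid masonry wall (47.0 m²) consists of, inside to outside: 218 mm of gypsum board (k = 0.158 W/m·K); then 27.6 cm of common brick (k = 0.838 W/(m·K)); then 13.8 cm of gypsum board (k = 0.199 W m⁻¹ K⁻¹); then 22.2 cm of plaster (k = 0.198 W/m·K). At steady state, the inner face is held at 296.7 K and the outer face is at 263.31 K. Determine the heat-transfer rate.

Resistance network (inner→outer):
  R_gypsum board = L/(kA) = 0.218/(0.158·47.0) = 0.02936 K/W
  R_common brick = L/(kA) = 0.276/(0.838·47.0) = 0.007008 K/W
  R_gypsum board = L/(kA) = 0.138/(0.199·47.0) = 0.01475 K/W
  R_plaster = L/(kA) = 0.222/(0.198·47.0) = 0.02386 K/W
ΣR = 0.02936 + 0.007008 + 0.01475 + 0.02386 = 0.07498 K/W
Q = ΔT/ΣR = (296.7 K − 263.31 K)/0.07498 = 445 W

Q = 445 W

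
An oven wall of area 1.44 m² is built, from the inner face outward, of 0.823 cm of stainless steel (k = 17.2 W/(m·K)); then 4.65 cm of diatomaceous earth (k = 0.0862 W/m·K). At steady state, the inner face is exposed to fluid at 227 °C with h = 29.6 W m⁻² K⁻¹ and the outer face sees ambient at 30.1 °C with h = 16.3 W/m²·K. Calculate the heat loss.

Q = 446 W

Resistance network (inner→outer):
  R_conv,in = 1/(hA) = 1/(29.6·1.44) = 0.02346 K/W
  R_stainless steel = L/(kA) = 0.00823/(17.2·1.44) = 3.323×10^-4 K/W
  R_diatomaceous earth = L/(kA) = 0.0465/(0.0862·1.44) = 0.3746 K/W
  R_conv,out = 1/(hA) = 1/(16.3·1.44) = 0.04260 K/W
ΣR = 0.02346 + 3.323×10^-4 + 0.3746 + 0.04260 = 0.4410 K/W
Q = ΔT/ΣR = (227 °C − 30.1 °C)/0.4410 = 446 W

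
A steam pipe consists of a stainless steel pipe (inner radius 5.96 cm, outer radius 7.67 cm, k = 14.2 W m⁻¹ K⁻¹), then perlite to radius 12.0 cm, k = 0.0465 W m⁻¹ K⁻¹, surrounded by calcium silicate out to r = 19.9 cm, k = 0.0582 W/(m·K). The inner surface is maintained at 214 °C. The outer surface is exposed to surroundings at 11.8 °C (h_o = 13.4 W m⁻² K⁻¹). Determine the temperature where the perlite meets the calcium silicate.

Resistance network (inner→outer):
  R'_stainless steel = ln(0.0767/0.0596)/(2πk) = 0.2522/(2π·14.2) = 0.002827 m·K/W
  R'_perlite = ln(0.120/0.0767)/(2πk) = 0.4476/(2π·0.0465) = 1.532 m·K/W
  R'_calcium silicate = ln(0.199/0.120)/(2πk) = 0.5058/(2π·0.0582) = 1.383 m·K/W
  R'_conv,out = 1/(2πr h) = 1/(2π·0.199·13.4) = 0.05968 m·K/W
ΣR = 0.002827 + 1.532 + 1.383 + 0.05968 = 2.978 m·K/W
Q' = ΔT/ΣR = (214 °C − 11.8 °C)/2.978 = 67.90 W/m
From the inner boundary to the perlite/calcium silicate interface, ΣR_partial = 1.535 m·K/W.
T_interface = T_in − Q'·ΣR_partial = 214 °C − (67.90)(1.535) = 110 °C

T = 110 °C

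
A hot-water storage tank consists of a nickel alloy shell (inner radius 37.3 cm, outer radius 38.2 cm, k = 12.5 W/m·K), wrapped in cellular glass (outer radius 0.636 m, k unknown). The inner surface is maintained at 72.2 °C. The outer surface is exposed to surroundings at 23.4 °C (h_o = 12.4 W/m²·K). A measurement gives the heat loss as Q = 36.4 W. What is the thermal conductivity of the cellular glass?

k = 0.0628 W/m·K

ΣR = ΔT/Q = |72.2 − 23.4|/36.4 = 1.341 K/W
Known resistances:
  R_nickel alloy = (1/0.373 − 1/0.382)/(4πk) = 0.06316/(4π·12.5) = 4.021×10^-4 K/W
  R_conv,out = 1/(4πr²h) = 1/(4π·0.636²·12.4) = 0.01587 K/W
R_cellular glass = ΣR − ΣR_known = 1.341 − 0.01627 = 1.325 K/W
(1/r₁−1/r₂)/(4πk) = 1.325 ⇒ k = 1.045/(4π·1.325) = 0.0628 W/m·K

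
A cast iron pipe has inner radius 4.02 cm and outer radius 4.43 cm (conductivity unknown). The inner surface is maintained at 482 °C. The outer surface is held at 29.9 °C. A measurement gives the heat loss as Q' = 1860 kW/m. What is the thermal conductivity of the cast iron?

ΣR = ΔT/Q' = |482 − 29.9|/1.86×10^6 = 2.431×10^-4 m·K/W
ln(r₂/r₁)/(2πk) = 2.431×10^-4 ⇒ k = 0.09712/(2π·2.431×10^-4) = 63.6 W/m·K

k = 63.6 W/m·K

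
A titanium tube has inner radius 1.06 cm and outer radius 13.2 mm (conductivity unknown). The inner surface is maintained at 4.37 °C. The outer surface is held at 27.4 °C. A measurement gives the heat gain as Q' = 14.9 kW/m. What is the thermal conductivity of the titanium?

ΣR = ΔT/Q' = |4.37 − 27.4|/14900 = 0.001546 m·K/W
ln(r₂/r₁)/(2πk) = 0.001546 ⇒ k = 0.2194/(2π·0.001546) = 22.6 W/m·K

k = 22.6 W/m·K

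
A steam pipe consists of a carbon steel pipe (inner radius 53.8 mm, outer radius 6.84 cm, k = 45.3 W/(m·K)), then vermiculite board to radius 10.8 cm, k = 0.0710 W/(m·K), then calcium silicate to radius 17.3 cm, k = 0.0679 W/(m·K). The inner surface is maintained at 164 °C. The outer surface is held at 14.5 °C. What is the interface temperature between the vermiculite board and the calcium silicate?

Series thermal resistances, inner to outer:
  R'_carbon steel = ln(0.0684/0.0538)/(2πk) = 0.2401/(2π·45.3) = 8.436×10^-4 m·K/W
  R'_vermiculite board = ln(0.108/0.0684)/(2πk) = 0.4568/(2π·0.0710) = 1.024 m·K/W
  R'_calcium silicate = ln(0.173/0.108)/(2πk) = 0.4712/(2π·0.0679) = 1.104 m·K/W
ΣR = 8.436×10^-4 + 1.024 + 1.104 = 2.129 m·K/W
Q' = ΔT/ΣR = (164 °C − 14.5 °C)/2.129 = 70.22 W/m
From the inner boundary to the vermiculite board/calcium silicate interface, ΣR_partial = 1.025 m·K/W.
T_interface = T_in − Q'·ΣR_partial = 164 °C − (70.22)(1.025) = 92.0 °C

T = 92.0 °C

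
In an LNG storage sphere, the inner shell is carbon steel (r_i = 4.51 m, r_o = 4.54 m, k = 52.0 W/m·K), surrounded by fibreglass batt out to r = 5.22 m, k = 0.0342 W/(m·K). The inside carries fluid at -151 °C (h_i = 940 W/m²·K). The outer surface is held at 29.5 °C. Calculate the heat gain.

Treat each layer as a resistance in series:
  R_conv,in = 1/(4πr²h) = 1/(4π·4.51²·940) = 4.162×10^-6 K/W
  R_carbon steel = (1/4.51 − 1/4.54)/(4πk) = 0.001465/(4π·52.0) = 2.242×10^-6 K/W
  R_fibreglass batt = (1/4.54 − 1/5.22)/(4πk) = 0.02869/(4π·0.0342) = 0.06676 K/W
ΣR = 4.162×10^-6 + 2.242×10^-6 + 0.06676 = 0.06677 K/W
Q = ΔT/ΣR = (-151 °C − 29.5 °C)/0.06677 = -2700 W
(Negative Q ⇒ heat flows inward; heat gain = 2700 W.)

Q = 2700 W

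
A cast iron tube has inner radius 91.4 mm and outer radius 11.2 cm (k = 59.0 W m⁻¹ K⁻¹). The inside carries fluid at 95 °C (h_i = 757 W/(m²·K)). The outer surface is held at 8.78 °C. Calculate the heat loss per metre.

Treat each layer as a resistance in series:
  R'_conv,in = 1/(2πr h) = 1/(2π·0.0914·757) = 0.002300 m·K/W
  R'_cast iron = ln(0.112/0.0914)/(2πk) = 0.2033/(2π·59.0) = 5.483×10^-4 m·K/W
ΣR = 0.002300 + 5.483×10^-4 = 0.002848 m·K/W
Q' = ΔT/ΣR = (95 °C − 8.78 °C)/0.002848 = 30300 W/m

Q' = 30300 W/m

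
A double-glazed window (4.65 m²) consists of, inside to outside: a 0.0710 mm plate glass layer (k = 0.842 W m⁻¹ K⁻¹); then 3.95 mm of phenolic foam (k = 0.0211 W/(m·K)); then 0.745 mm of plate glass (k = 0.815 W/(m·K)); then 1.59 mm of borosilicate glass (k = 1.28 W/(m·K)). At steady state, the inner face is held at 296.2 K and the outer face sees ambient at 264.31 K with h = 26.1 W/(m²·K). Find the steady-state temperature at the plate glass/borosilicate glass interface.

Treat each layer as a resistance in series:
  R_plate glass = L/(kA) = 7.10×10^-5/(0.842·4.65) = 1.813×10^-5 K/W
  R_phenolic foam = L/(kA) = 0.00395/(0.0211·4.65) = 0.04026 K/W
  R_plate glass = L/(kA) = 7.45×10^-4/(0.815·4.65) = 1.966×10^-4 K/W
  R_borosilicate glass = L/(kA) = 0.00159/(1.28·4.65) = 2.671×10^-4 K/W
  R_conv,out = 1/(hA) = 1/(26.1·4.65) = 0.008240 K/W
ΣR = 1.813×10^-5 + 0.04026 + 1.966×10^-4 + 2.671×10^-4 + 0.008240 = 0.04898 K/W
Q = ΔT/ΣR = (296.2 K − 264.31 K)/0.04898 = 651.1 W
From the inner boundary to the plate glass/borosilicate glass interface, ΣR_partial = 0.04047 K/W.
T_interface = T_in − Q·ΣR_partial = 296.2 K − (651.1)(0.04047) = 269.85 K

T = 269.85 K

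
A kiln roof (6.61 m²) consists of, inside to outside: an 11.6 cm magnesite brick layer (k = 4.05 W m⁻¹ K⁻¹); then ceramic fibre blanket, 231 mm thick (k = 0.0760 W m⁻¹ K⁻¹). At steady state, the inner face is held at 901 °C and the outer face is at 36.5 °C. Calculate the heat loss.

Q = 1860 W

Treat each layer as a resistance in series:
  R_magnesite brick = L/(kA) = 0.116/(4.05·6.61) = 0.004333 K/W
  R_ceramic fibre blanket = L/(kA) = 0.231/(0.0760·6.61) = 0.4598 K/W
ΣR = 0.004333 + 0.4598 = 0.4641 K/W
Q = ΔT/ΣR = (901 °C − 36.5 °C)/0.4641 = 1860 W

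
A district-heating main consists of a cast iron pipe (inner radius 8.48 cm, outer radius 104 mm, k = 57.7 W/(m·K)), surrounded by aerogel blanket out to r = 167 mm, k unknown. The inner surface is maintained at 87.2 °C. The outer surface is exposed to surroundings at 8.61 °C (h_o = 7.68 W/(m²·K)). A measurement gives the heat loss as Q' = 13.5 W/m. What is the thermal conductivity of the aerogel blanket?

k = 0.0132 W/m·K

ΣR = ΔT/Q' = |87.2 − 8.61|/13.5 = 5.821 m·K/W
Known resistances:
  R'_cast iron = ln(0.104/0.0848)/(2πk) = 0.2041/(2π·57.7) = 5.630×10^-4 m·K/W
  R'_conv,out = 1/(2πr h) = 1/(2π·0.167·7.68) = 0.1241 m·K/W
R_aerogel blanket = ΣR − ΣR_known = 5.821 − 0.1247 = 5.696 m·K/W
ln(r₂/r₁)/(2πk) = 5.696 ⇒ k = 0.4736/(2π·5.696) = 0.0132 W/m·K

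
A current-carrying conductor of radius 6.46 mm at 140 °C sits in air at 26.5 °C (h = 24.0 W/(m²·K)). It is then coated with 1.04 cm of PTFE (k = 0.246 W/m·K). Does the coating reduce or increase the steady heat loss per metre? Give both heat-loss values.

Critical radius for a cylinder: r_cr = k/h = 0.0103 m = 1.03 cm.
Outer radius after coating: r₂ = 0.00646 + 0.0104 = 0.01686 m.
r₁ < r_cr < r₂: heat loss rises to a maximum at r_cr then falls. Whether the coating helps depends on whether Q(r₂) has dropped back below Q(r₁).
Bare: R = 1/(2πr₁h) = 1.027 m·K/W; Q = 113.5/1.027 = 111 W/m.
Coated: R = R_cond + R_conv = 1.014 m·K/W; Q = 113.5/1.014 = 112 W/m.

increases: 111 → 112 W/m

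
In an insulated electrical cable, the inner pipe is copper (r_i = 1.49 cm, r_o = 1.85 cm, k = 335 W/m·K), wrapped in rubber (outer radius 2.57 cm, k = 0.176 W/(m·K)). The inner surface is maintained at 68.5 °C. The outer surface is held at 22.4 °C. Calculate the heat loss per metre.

Q' = 155 W/m

Resistance network (inner→outer):
  R'_copper = ln(0.0185/0.0149)/(2πk) = 0.2164/(2π·335) = 1.028×10^-4 m·K/W
  R'_rubber = ln(0.0257/0.0185)/(2πk) = 0.3287/(2π·0.176) = 0.2973 m·K/W
ΣR = 1.028×10^-4 + 0.2973 = 0.2974 m·K/W
Q' = ΔT/ΣR = (68.5 °C − 22.4 °C)/0.2974 = 155 W/m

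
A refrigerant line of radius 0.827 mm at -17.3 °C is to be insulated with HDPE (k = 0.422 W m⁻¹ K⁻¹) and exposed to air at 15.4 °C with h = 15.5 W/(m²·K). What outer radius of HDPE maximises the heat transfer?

For a cylinder, r_cr = k_ins/h = 0.422/15.5 = 0.0272 m = 2.72 cm

r_cr = 2.72 cm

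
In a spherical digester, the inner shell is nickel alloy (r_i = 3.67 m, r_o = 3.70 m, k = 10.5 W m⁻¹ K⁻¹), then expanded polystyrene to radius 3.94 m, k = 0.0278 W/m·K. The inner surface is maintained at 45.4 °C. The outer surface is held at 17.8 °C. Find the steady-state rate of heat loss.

Q = 585 W

Series thermal resistances, inner to outer:
  R_nickel alloy = (1/3.67 − 1/3.70)/(4πk) = 0.002209/(4π·10.5) = 1.674×10^-5 K/W
  R_expanded polystyrene = (1/3.70 − 1/3.94)/(4πk) = 0.01646/(4π·0.0278) = 0.04713 K/W
ΣR = 1.674×10^-5 + 0.04713 = 0.04715 K/W
Q = ΔT/ΣR = (45.4 °C − 17.8 °C)/0.04715 = 585 W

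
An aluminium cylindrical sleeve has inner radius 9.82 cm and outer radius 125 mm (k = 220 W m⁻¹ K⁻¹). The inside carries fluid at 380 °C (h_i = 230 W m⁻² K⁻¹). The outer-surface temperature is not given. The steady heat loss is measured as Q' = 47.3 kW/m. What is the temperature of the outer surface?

Series resistances:
  R'_conv,in = 1/(2πr h) = 1/(2π·0.0982·230) = 0.007047 m·K/W
  R'_aluminium = ln(0.125/0.0982)/(2πk) = 0.2413/(2π·220) = 1.746×10^-4 m·K/W
ΣR = 0.007221 m·K/W
ΔT = Q'·ΣR = 47300 × 0.007221 = 341.6 K
Heat flows outward, so T_out = T_in − ΔT = 380 − 341.6 = 38.4 °C

T_out = 38.4 °C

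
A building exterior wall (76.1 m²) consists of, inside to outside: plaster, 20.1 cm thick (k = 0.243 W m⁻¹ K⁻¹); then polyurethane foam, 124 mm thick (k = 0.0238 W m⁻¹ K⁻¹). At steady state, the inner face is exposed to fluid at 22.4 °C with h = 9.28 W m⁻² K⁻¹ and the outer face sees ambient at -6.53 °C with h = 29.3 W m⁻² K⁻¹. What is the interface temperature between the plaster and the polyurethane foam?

Treat each layer as a resistance in series:
  R_conv,in = 1/(hA) = 1/(9.28·76.1) = 0.001416 K/W
  R_plaster = L/(kA) = 0.201/(0.243·76.1) = 0.01087 K/W
  R_polyurethane foam = L/(kA) = 0.124/(0.0238·76.1) = 0.06846 K/W
  R_conv,out = 1/(hA) = 1/(29.3·76.1) = 4.485×10^-4 K/W
ΣR = 0.001416 + 0.01087 + 0.06846 + 4.485×10^-4 = 0.08119 K/W
Q = ΔT/ΣR = (22.4 °C − -6.53 °C)/0.08119 = 356.3 W
From the inner boundary to the plaster/polyurethane foam interface, ΣR_partial = 0.01229 K/W.
T_interface = T_in − Q·ΣR_partial = 22.4 °C − (356.3)(0.01229) = 18.0 °C

T = 18.0 °C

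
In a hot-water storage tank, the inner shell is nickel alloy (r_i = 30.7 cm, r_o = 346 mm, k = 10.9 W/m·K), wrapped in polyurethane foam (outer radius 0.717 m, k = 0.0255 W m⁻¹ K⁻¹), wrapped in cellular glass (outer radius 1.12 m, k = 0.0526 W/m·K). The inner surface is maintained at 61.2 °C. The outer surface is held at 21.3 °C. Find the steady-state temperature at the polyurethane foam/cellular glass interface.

Resistance network (inner→outer):
  R_nickel alloy = (1/0.307 − 1/0.346)/(4πk) = 0.3672/(4π·10.9) = 0.002680 K/W
  R_polyurethane foam = (1/0.346 − 1/0.717)/(4πk) = 1.495/(4π·0.0255) = 4.667 K/W
  R_cellular glass = (1/0.717 − 1/1.12)/(4πk) = 0.5018/(4π·0.0526) = 0.7592 K/W
ΣR = 0.002680 + 4.667 + 0.7592 = 5.429 K/W
Q = ΔT/ΣR = (61.2 °C − 21.3 °C)/5.429 = 7.349 W
From the inner boundary to the polyurethane foam/cellular glass interface, ΣR_partial = 4.670 K/W.
T_interface = T_in − Q·ΣR_partial = 61.2 °C − (7.349)(4.670) = 26.9 °C

T = 26.9 °C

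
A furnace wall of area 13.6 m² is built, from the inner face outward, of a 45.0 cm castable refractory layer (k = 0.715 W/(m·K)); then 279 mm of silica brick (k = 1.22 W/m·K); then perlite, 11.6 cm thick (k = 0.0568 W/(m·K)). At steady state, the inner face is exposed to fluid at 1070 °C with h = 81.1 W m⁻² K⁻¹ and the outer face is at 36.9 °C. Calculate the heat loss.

Q = 4.82 kW

Resistance network (inner→outer):
  R_conv,in = 1/(hA) = 1/(81.1·13.6) = 9.067×10^-4 K/W
  R_castable refractory = L/(kA) = 0.450/(0.715·13.6) = 0.04628 K/W
  R_silica brick = L/(kA) = 0.279/(1.22·13.6) = 0.01682 K/W
  R_perlite = L/(kA) = 0.116/(0.0568·13.6) = 0.1502 K/W
ΣR = 9.067×10^-4 + 0.04628 + 0.01682 + 0.1502 = 0.2142 K/W
Q = ΔT/ΣR = (1070 °C − 36.9 °C)/0.2142 = 4820 W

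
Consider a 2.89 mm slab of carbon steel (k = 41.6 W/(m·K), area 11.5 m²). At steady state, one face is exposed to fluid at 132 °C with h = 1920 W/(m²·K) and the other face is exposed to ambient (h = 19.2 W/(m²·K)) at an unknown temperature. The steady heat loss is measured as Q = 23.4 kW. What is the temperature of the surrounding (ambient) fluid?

Sum the resistances:
  R_conv,in = 1/(hA) = 1/(1920·11.5) = 4.529×10^-5 K/W
  R_carbon steel = L/(kA) = 0.00289/(41.6·11.5) = 6.041×10^-6 K/W
  R_conv,out = 1/(hA) = 1/(19.2·11.5) = 0.004529 K/W
ΣR = 0.004580 K/W
ΔT = Q·ΣR = 23400 × 0.004580 = 107.2 K
Heat flows outward, so T_out = T_in − ΔT = 132 − 107.2 = 24.8 °C

T_out = 24.8 °C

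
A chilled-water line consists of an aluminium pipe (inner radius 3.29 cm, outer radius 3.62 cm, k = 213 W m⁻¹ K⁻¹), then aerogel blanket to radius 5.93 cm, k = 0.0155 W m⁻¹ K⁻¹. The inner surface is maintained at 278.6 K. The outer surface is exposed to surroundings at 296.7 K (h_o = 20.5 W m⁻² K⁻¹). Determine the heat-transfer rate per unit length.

Series thermal resistances, inner to outer:
  R'_aluminium = ln(0.0362/0.0329)/(2πk) = 0.09559/(2π·213) = 7.142×10^-5 m·K/W
  R'_aerogel blanket = ln(0.0593/0.0362)/(2πk) = 0.4936/(2π·0.0155) = 5.068 m·K/W
  R'_conv,out = 1/(2πr h) = 1/(2π·0.0593·20.5) = 0.1309 m·K/W
ΣR = 7.142×10^-5 + 5.068 + 0.1309 = 5.199 m·K/W
Q' = ΔT/ΣR = (278.6 K − 296.7 K)/5.199 = -3.48 W/m
(Negative Q' ⇒ heat flows inward; heat gain = 3.48 W/m.)

Q' = 3.48 W/m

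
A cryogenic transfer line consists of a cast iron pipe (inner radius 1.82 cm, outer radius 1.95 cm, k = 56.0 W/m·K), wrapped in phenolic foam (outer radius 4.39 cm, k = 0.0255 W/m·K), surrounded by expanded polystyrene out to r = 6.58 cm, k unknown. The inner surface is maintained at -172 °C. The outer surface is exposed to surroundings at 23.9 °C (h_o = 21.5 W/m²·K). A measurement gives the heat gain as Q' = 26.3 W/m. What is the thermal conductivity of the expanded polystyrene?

ΣR = ΔT/Q' = |-172 − 23.9|/26.3 = 7.449 m·K/W
Known resistances:
  R'_cast iron = ln(0.0195/0.0182)/(2πk) = 0.06899/(2π·56.0) = 1.961×10^-4 m·K/W
  R'_phenolic foam = ln(0.0439/0.0195)/(2πk) = 0.8115/(2π·0.0255) = 5.065 m·K/W
  R'_conv,out = 1/(2πr h) = 1/(2π·0.0658·21.5) = 0.1125 m·K/W
R_expanded polystyrene = ΣR − ΣR_known = 7.449 − 5.178 = 2.271 m·K/W
ln(r₂/r₁)/(2πk) = 2.271 ⇒ k = 0.4047/(2π·2.271) = 0.0284 W/m·K

k = 0.0284 W/m·K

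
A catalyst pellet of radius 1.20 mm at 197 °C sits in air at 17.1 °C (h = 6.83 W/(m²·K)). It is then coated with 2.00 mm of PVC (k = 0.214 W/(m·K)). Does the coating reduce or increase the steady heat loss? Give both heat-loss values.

Critical radius for a sphere: r_cr = 2k/h = 0.0627 m = 6.27 cm.
Outer radius after coating: r₂ = 0.00120 + 0.00200 = 0.00320 m.
Since r₁ < r_cr and r₂ ≤ r_cr, the coating moves toward the maximum at r_cr — heat loss rises.
Bare: R = 1/(4πr₁²h) = 8091 K/W; Q = 179.9/8091 = 0.0222 W.
Coated: R = R_cond + R_conv = 1331 K/W; Q = 179.9/1331 = 0.135 W.

increases: 0.0222 → 0.135 W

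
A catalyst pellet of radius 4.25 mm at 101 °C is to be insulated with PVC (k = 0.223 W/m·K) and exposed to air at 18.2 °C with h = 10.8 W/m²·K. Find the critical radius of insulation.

For a sphere, r_cr = 2k_ins/h = 2·0.223/10.8 = 0.0413 m = 4.13 cm

r_cr = 4.13 cm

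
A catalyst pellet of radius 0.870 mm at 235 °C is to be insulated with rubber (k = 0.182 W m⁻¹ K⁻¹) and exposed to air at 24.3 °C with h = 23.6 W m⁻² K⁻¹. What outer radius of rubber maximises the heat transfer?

For a sphere, r_cr = 2k_ins/h = 2·0.182/23.6 = 0.0154 m = 1.54 cm

r_cr = 1.54 cm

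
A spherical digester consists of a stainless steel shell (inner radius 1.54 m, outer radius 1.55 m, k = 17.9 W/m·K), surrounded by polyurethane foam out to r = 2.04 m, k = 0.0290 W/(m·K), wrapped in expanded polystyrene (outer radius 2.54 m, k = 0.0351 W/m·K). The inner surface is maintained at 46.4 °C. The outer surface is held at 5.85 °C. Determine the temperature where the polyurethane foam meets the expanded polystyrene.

Treat each layer as a resistance in series:
  R_stainless steel = (1/1.54 − 1/1.55)/(4πk) = 0.004189/(4π·17.9) = 1.862×10^-5 K/W
  R_polyurethane foam = (1/1.55 − 1/2.04)/(4πk) = 0.1550/(4π·0.0290) = 0.4252 K/W
  R_expanded polystyrene = (1/2.04 − 1/2.54)/(4πk) = 0.09650/(4π·0.0351) = 0.2188 K/W
ΣR = 1.862×10^-5 + 0.4252 + 0.2188 = 0.6440 K/W
Q = ΔT/ΣR = (46.4 °C − 5.85 °C)/0.6440 = 62.97 W
From the inner boundary to the polyurethane foam/expanded polystyrene interface, ΣR_partial = 0.4252 K/W.
T_interface = T_in − Q·ΣR_partial = 46.4 °C − (62.97)(0.4252) = 19.6 °C

T = 19.6 °C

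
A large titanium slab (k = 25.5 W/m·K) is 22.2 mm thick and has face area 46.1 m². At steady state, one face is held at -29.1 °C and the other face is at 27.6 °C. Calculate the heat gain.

Q = kA·ΔT/L = 25.5 × 46.1 × |-29.1 °C − 27.6 °C| / 0.0222 = 3.00×10^6 W

Q = 3.00×10^6 W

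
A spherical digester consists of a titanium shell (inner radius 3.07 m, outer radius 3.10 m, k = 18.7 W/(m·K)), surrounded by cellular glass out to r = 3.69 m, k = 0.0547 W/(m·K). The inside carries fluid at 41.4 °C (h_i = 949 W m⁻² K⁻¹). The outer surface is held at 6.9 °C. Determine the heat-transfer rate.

Treat each layer as a resistance in series:
  R_conv,in = 1/(4πr²h) = 1/(4π·3.07²·949) = 8.897×10^-6 K/W
  R_titanium = (1/3.07 − 1/3.10)/(4πk) = 0.003152/(4π·18.7) = 1.341×10^-5 K/W
  R_cellular glass = (1/3.10 − 1/3.69)/(4πk) = 0.05158/(4π·0.0547) = 0.07504 K/W
ΣR = 8.897×10^-6 + 1.341×10^-5 + 0.07504 = 0.07506 K/W
Q = ΔT/ΣR = (41.4 °C − 6.9 °C)/0.07506 = 460 W

Q = 460 W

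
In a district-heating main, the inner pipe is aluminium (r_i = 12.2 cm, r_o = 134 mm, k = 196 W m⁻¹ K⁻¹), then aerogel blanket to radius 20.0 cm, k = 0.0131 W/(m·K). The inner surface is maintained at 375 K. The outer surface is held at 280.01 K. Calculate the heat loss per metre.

Treat each layer as a resistance in series:
  R'_aluminium = ln(0.134/0.122)/(2πk) = 0.09382/(2π·196) = 7.618×10^-5 m·K/W
  R'_aerogel blanket = ln(0.200/0.134)/(2πk) = 0.4005/(2π·0.0131) = 4.865 m·K/W
ΣR = 7.618×10^-5 + 4.865 = 4.865 m·K/W
Q' = ΔT/ΣR = (375 K − 280.01 K)/4.865 = 19.5 W/m

Q' = 19.5 W/m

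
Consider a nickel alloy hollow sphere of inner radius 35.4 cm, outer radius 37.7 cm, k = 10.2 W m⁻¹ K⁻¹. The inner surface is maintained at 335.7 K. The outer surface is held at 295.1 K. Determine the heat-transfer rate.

Q = 4πk·ΔT/(1/r₁ − 1/r₂) = 4π × 10.2 × 40.6 / (1/0.354 − 1/0.377) = 30200 W

Q = 30.2 kW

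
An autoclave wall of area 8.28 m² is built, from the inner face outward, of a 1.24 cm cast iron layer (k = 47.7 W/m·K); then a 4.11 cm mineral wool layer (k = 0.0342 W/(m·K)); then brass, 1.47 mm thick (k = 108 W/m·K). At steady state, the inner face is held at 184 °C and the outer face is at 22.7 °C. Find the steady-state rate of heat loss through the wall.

Resistance network (inner→outer):
  R_cast iron = L/(kA) = 0.0124/(47.7·8.28) = 3.140×10^-5 K/W
  R_mineral wool = L/(kA) = 0.0411/(0.0342·8.28) = 0.1451 K/W
  R_brass = L/(kA) = 0.00147/(108·8.28) = 1.644×10^-6 K/W
ΣR = 3.140×10^-5 + 0.1451 + 1.644×10^-6 = 0.1451 K/W
Q = ΔT/ΣR = (184 °C − 22.7 °C)/0.1451 = 1110 W

Q = 1110 W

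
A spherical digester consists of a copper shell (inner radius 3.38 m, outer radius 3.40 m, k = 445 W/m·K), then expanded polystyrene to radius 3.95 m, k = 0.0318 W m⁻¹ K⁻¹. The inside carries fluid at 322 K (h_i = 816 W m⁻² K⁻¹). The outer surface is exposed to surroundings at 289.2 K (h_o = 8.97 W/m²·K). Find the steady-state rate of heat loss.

Resistance network (inner→outer):
  R_conv,in = 1/(4πr²h) = 1/(4π·3.38²·816) = 8.536×10^-6 K/W
  R_copper = (1/3.38 − 1/3.40)/(4πk) = 0.001740/(4π·445) = 3.112×10^-7 K/W
  R_expanded polystyrene = (1/3.40 − 1/3.95)/(4πk) = 0.04095/(4π·0.0318) = 0.1025 K/W
  R_conv,out = 1/(4πr²h) = 1/(4π·3.95²·8.97) = 5.686×10^-4 K/W
ΣR = 8.536×10^-6 + 3.112×10^-7 + 0.1025 + 5.686×10^-4 = 0.1031 K/W
Q = ΔT/ΣR = (322 K − 289.2 K)/0.1031 = 318 W

Q = 318 W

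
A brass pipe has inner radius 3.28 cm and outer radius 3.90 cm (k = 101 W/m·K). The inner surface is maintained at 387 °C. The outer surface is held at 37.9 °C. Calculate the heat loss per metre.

Q' = 2πk·ΔT/ln(r₂/r₁) = 2π × 101 × 349.1 / ln(0.0390/0.0328) = 1.28×10^6 W/m

Q' = 1280 kW/m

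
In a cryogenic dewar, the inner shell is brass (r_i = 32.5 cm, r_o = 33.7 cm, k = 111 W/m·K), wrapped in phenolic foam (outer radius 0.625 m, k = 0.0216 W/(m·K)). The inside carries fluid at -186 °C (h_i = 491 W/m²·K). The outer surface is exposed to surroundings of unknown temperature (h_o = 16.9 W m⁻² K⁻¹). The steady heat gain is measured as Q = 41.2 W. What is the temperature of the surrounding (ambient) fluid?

T_out = 22.1 °C

Sum the resistances:
  R_conv,in = 1/(4πr²h) = 1/(4π·0.325²·491) = 0.001534 K/W
  R_brass = (1/0.325 − 1/0.337)/(4πk) = 0.1096/(4π·111) = 7.855×10^-5 K/W
  R_phenolic foam = (1/0.337 − 1/0.625)/(4πk) = 1.367/(4π·0.0216) = 5.038 K/W
  R_conv,out = 1/(4πr²h) = 1/(4π·0.625²·16.9) = 0.01205 K/W
ΣR = 5.051 K/W
ΔT = Q·ΣR = 41.2 × 5.051 = 208.1 K
Heat flows inward, so T_out = T_in + ΔT = -186 + 208.1 = 22.1 °C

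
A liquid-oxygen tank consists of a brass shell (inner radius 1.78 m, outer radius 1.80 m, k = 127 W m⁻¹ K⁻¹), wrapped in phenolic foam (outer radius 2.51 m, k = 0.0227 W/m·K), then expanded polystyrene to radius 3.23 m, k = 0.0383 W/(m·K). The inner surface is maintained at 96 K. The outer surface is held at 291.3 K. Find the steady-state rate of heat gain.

Series thermal resistances, inner to outer:
  R_brass = (1/1.78 − 1/1.80)/(4πk) = 0.006242/(4π·127) = 3.911×10^-6 K/W
  R_phenolic foam = (1/1.80 − 1/2.51)/(4πk) = 0.1571/(4π·0.0227) = 0.5509 K/W
  R_expanded polystyrene = (1/2.51 − 1/3.23)/(4πk) = 0.08881/(4π·0.0383) = 0.1845 K/W
ΣR = 3.911×10^-6 + 0.5509 + 0.1845 = 0.7354 K/W
Q = ΔT/ΣR = (96 K − 291.3 K)/0.7354 = -266 W
(Negative Q ⇒ heat flows inward; heat gain = 266 W.)

Q = 266 W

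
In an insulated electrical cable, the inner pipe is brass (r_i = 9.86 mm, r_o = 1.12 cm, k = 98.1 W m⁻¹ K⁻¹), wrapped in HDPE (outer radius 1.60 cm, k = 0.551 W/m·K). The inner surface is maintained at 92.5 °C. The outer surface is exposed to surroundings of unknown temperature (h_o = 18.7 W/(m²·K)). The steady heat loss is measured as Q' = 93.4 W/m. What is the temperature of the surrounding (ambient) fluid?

Sum the resistances:
  R'_brass = ln(0.0112/0.00986)/(2πk) = 0.1274/(2π·98.1) = 2.067×10^-4 m·K/W
  R'_HDPE = ln(0.0160/0.0112)/(2πk) = 0.3567/(2π·0.551) = 0.1030 m·K/W
  R'_conv,out = 1/(2πr h) = 1/(2π·0.0160·18.7) = 0.5319 m·K/W
ΣR = 0.6352 m·K/W
ΔT = Q'·ΣR = 93.4 × 0.6352 = 59.33 K
Heat flows outward, so T_out = T_in − ΔT = 92.5 − 59.33 = 33.2 °C

T_out = 33.2 °C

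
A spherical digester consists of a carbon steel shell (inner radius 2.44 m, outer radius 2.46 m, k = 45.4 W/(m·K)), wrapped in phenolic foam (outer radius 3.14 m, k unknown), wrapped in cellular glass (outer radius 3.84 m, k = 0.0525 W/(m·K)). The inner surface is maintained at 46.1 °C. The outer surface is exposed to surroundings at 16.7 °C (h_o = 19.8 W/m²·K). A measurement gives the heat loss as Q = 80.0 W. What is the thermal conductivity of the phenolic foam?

ΣR = ΔT/Q = |46.1 − 16.7|/80.0 = 0.3675 K/W
Known resistances:
  R_carbon steel = (1/2.44 − 1/2.46)/(4πk) = 0.003332/(4π·45.4) = 5.840×10^-6 K/W
  R_cellular glass = (1/3.14 − 1/3.84)/(4πk) = 0.05805/(4π·0.0525) = 0.08800 K/W
  R_conv,out = 1/(4πr²h) = 1/(4π·3.84²·19.8) = 2.726×10^-4 K/W
R_phenolic foam = ΣR − ΣR_known = 0.3675 − 0.08828 = 0.2792 K/W
(1/r₁−1/r₂)/(4πk) = 0.2792 ⇒ k = 0.08803/(4π·0.2792) = 0.0251 W/m·K

k = 0.0251 W/m·K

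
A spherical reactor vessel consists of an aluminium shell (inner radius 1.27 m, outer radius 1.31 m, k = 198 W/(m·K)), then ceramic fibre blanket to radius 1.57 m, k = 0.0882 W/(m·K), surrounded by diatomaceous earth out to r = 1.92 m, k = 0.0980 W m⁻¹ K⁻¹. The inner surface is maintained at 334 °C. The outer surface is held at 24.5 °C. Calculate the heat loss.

Q = 1490 W

Resistance network (inner→outer):
  R_aluminium = (1/1.27 − 1/1.31)/(4πk) = 0.02404/(4π·198) = 9.663×10^-6 K/W
  R_ceramic fibre blanket = (1/1.31 − 1/1.57)/(4πk) = 0.1264/(4π·0.0882) = 0.1141 K/W
  R_diatomaceous earth = (1/1.57 − 1/1.92)/(4πk) = 0.1161/(4π·0.0980) = 0.09428 K/W
ΣR = 9.663×10^-6 + 0.1141 + 0.09428 = 0.2084 K/W
Q = ΔT/ΣR = (334 °C − 24.5 °C)/0.2084 = 1490 W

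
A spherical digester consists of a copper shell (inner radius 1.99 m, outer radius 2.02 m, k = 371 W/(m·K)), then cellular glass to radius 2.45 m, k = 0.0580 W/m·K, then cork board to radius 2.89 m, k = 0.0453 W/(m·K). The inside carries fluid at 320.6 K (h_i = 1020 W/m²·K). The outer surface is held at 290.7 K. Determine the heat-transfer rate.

Treat each layer as a resistance in series:
  R_conv,in = 1/(4πr²h) = 1/(4π·1.99²·1020) = 1.970×10^-5 K/W
  R_copper = (1/1.99 − 1/2.02)/(4πk) = 0.007463/(4π·371) = 1.601×10^-6 K/W
  R_cellular glass = (1/2.02 − 1/2.45)/(4πk) = 0.08689/(4π·0.0580) = 0.1192 K/W
  R_cork board = (1/2.45 − 1/2.89)/(4πk) = 0.06214/(4π·0.0453) = 0.1092 K/W
ΣR = 1.970×10^-5 + 1.601×10^-6 + 0.1192 + 0.1092 = 0.2284 K/W
Q = ΔT/ΣR = (320.6 K − 290.7 K)/0.2284 = 131 W

Q = 131 W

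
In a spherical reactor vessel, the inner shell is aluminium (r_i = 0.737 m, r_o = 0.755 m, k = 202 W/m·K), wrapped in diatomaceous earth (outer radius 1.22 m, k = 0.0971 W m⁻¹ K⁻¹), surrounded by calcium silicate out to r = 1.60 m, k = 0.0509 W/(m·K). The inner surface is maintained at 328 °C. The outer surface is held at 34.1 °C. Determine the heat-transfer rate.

Resistance network (inner→outer):
  R_aluminium = (1/0.737 − 1/0.755)/(4πk) = 0.03235/(4π·202) = 1.274×10^-5 K/W
  R_diatomaceous earth = (1/0.755 − 1/1.22)/(4πk) = 0.5048/(4π·0.0971) = 0.4137 K/W
  R_calcium silicate = (1/1.22 − 1/1.60)/(4πk) = 0.1947/(4π·0.0509) = 0.3044 K/W
ΣR = 1.274×10^-5 + 0.4137 + 0.3044 = 0.7181 K/W
Q = ΔT/ΣR = (328 °C − 34.1 °C)/0.7181 = 409 W

Q = 409 W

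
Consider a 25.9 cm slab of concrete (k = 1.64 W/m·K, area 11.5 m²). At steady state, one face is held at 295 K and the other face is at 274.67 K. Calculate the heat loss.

Q = kA·ΔT/L = 1.64 × 11.5 × |295 K − 274.67 K| / 0.259 = 1480 W

Q = 1480 W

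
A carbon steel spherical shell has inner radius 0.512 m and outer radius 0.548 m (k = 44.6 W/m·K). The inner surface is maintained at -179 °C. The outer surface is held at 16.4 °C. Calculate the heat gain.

Q = 4πk·ΔT/(1/r₁ − 1/r₂) = 4π × 44.6 × 195.4 / (1/0.512 − 1/0.548) = 8.54×10^5 W

Q = 854 kW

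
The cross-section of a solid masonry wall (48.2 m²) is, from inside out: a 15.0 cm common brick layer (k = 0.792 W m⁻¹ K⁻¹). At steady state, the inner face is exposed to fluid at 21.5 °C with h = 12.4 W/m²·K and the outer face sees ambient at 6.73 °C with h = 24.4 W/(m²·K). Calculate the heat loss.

Resistance network (inner→outer):
  R_conv,in = 1/(hA) = 1/(12.4·48.2) = 0.001673 K/W
  R_common brick = L/(kA) = 0.150/(0.792·48.2) = 0.003929 K/W
  R_conv,out = 1/(hA) = 1/(24.4·48.2) = 8.503×10^-4 K/W
ΣR = 0.001673 + 0.003929 + 8.503×10^-4 = 0.006452 K/W
Q = ΔT/ΣR = (21.5 °C − 6.73 °C)/0.006452 = 2290 W

Q = 2.29 kW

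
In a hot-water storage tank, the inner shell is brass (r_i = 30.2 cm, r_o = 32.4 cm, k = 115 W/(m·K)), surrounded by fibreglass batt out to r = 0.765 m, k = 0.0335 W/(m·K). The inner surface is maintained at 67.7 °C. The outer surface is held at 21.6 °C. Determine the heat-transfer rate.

Q = 10.9 W

Series thermal resistances, inner to outer:
  R_brass = (1/0.302 − 1/0.324)/(4πk) = 0.2248/(4π·115) = 1.556×10^-4 K/W
  R_fibreglass batt = (1/0.324 − 1/0.765)/(4πk) = 1.779/(4π·0.0335) = 4.226 K/W
ΣR = 1.556×10^-4 + 4.226 = 4.226 K/W
Q = ΔT/ΣR = (67.7 °C − 21.6 °C)/4.226 = 10.9 W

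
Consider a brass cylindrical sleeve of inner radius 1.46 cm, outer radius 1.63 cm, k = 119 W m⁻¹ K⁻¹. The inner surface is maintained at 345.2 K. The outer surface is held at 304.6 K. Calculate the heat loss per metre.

Q' = 276 kW/m

Q' = 2πk·ΔT/ln(r₂/r₁) = 2π × 119 × 40.6 / ln(0.0163/0.0146) = 2.76×10^5 W/m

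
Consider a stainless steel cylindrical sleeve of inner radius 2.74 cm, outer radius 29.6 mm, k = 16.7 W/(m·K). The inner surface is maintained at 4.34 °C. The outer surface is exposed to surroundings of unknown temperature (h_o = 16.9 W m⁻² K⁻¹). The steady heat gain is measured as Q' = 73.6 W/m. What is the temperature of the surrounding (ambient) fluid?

T_out = 27.8 °C

Series resistances:
  R'_stainless steel = ln(0.0296/0.0274)/(2πk) = 0.07723/(2π·16.7) = 7.360×10^-4 m·K/W
  R'_conv,out = 1/(2πr h) = 1/(2π·0.0296·16.9) = 0.3182 m·K/W
ΣR = 0.3189 m·K/W
ΔT = Q'·ΣR = 73.6 × 0.3189 = 23.47 K
Heat flows inward, so T_out = T_in + ΔT = 4.34 + 23.47 = 27.8 °C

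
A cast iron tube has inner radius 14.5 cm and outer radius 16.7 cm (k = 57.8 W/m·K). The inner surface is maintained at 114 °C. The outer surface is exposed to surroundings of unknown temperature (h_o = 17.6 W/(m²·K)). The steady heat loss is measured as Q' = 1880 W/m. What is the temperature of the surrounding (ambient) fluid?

Series resistances:
  R'_cast iron = ln(0.167/0.145)/(2πk) = 0.1413/(2π·57.8) = 3.890×10^-4 m·K/W
  R'_conv,out = 1/(2πr h) = 1/(2π·0.167·17.6) = 0.05415 m·K/W
ΣR = 0.05454 m·K/W
ΔT = Q'·ΣR = 1880 × 0.05454 = 102.5 K
Heat flows outward, so T_out = T_in − ΔT = 114 − 102.5 = 11.5 °C

T_out = 11.5 °C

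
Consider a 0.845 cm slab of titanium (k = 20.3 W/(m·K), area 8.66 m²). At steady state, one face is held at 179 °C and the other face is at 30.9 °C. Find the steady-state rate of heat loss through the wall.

Q = 3080 kW

Q = kA·ΔT/L = 20.3 × 8.66 × |179 °C − 30.9 °C| / 0.00845 = 3.08×10^6 W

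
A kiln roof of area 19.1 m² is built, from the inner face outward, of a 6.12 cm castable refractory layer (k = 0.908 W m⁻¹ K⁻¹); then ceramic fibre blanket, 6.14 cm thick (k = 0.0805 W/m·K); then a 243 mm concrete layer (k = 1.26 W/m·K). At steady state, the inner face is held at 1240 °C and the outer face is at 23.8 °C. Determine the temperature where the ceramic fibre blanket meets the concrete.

Series thermal resistances, inner to outer:
  R_castable refractory = L/(kA) = 0.0612/(0.908·19.1) = 0.003529 K/W
  R_ceramic fibre blanket = L/(kA) = 0.0614/(0.0805·19.1) = 0.03993 K/W
  R_concrete = L/(kA) = 0.243/(1.26·19.1) = 0.01010 K/W
ΣR = 0.003529 + 0.03993 + 0.01010 = 0.05356 K/W
Q = ΔT/ΣR = (1240 °C − 23.8 °C)/0.05356 = 22710 W
From the inner boundary to the ceramic fibre blanket/concrete interface, ΣR_partial = 0.04346 K/W.
T_interface = T_in − Q·ΣR_partial = 1240 °C − (22710)(0.04346) = 253 °C

T = 253 °C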